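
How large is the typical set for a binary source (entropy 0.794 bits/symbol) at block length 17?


log2|A_typical| = nH = 17 * 0.794 = 13.498, so |A_typical| ~ 2^13.498 = 1.157e+04

1.157e+04


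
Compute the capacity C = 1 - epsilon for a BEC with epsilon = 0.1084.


C = 1 - epsilon = 1 - 0.1084 = 0.8916

0.8916 bits


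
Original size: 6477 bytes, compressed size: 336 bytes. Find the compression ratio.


Ratio = original / compressed = 6477 / 336 = 19.2768

19.2768


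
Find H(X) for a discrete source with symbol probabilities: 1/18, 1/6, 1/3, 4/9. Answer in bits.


H = -sum(p_i * log2(p_i)). Terms: -(1/18)*log2(1/18) = 0.231663; -(1/6)*log2(1/6) = 0.430827; -(1/3)*log2(1/3) = 0.528321; -(4/9)*log2(4/9) = 0.519967. H = 0.231663 + 0.430827 + 0.528321 + 0.519967 = 1.7108

1.7108 bits


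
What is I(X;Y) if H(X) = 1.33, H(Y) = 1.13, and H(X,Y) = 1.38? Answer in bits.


I(X;Y) = H(X) + H(Y) - H(X,Y) = 1.33 + 1.13 - 1.38 = 1.08

1.08 bits


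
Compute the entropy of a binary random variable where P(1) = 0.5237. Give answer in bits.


H = -p*log2(p) - (1-p)*log2(1-p). -0.5237*log2(0.5237) = 0.488710; -0.4763*log2(0.4763) = 0.509668. H = 0.488710 + 0.509668 = 0.9984

0.9984 bits


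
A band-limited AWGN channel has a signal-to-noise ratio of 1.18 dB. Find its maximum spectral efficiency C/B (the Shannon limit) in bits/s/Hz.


SNR_linear = 10^(1.18/10) = 1.3122; C/B = log2(1 + SNR_linear) = log2(1 + 1.3122) = 1.2093

1.2093 bits/s/Hz


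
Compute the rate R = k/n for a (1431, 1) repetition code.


Rate = k/n = 1/1431

1/1431


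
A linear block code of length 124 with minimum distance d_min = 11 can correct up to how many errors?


Correction capability = floor((d-1)/2) = floor((11-1)/2) = 5

5 errors


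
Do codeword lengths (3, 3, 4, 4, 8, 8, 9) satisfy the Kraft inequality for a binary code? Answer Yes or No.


Kraft sum = sum(2^(-l_i)) = 0.3848, need <= 1. Result: satisfied (a binary prefix-free code with these lengths exists)

Yes


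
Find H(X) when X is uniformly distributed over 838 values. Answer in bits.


H = log2(n) = log2(838) = 9.7108

9.7108 bits


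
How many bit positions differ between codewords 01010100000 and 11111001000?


Count differing positions: ^ . ^ . ^ ^ . ^ . . . = 5 differences

5


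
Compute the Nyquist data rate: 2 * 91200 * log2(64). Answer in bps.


Rate = 2 * B * log2(M) = 2 * 91200 * 6.0 = 1094400.0

1094400.0 bps


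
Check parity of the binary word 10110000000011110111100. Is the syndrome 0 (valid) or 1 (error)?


Syndrome = XOR of all bits = 1 XOR 0 XOR 1 XOR 1 XOR 0 XOR 0 XOR 0 XOR 0 XOR 0 XOR 0 XOR 0 XOR 0 XOR 1 XOR 1 XOR 1 XOR 1 XOR 0 XOR 1 XOR 1 XOR 1 XOR 1 XOR 0 XOR 0 = 1

1


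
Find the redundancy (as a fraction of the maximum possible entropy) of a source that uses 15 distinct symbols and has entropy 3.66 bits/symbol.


H_max = log2(K) = log2(15) = 3.9069 bits/symbol. Redundancy = 1 - H/H_max = 1 - 3.66/3.9069 = 1 - 0.9368 = 0.0632

0.0632


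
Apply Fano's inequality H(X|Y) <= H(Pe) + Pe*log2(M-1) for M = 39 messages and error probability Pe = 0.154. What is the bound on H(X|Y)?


H(Pe) = -Pe*log2(Pe) - (1-Pe)*log2(1-Pe) = -0.154*log2(0.154) - 0.846*log2(0.846) = 0.415646 + 0.204115 = 0.6198. Pe*log2(M-1) = 0.154*log2(38) = 0.808181. Bound = H(Pe) + Pe*log2(M-1) = 0.415646 + 0.204115 + 0.808181 = 1.4279

1.4279 bits


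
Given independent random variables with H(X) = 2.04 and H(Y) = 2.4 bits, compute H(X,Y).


For independent variables, H(X,Y) = H(X) + H(Y) = 2.04 + 2.4 = 4.44

4.44 bits


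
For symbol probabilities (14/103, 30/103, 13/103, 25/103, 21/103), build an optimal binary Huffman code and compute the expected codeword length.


Huffman construction (repeatedly merge the two least-probable nodes; each merge adds 1 bit to every symbol beneath it): 13/103 + 14/103 = 27/103; 21/103 + 25/103 = 46/103; 27/103 + 30/103 = 57/103; 46/103 + 57/103 = 1. Resulting codeword lengths (in the order the probabilities were given): (3, 2, 3, 2, 2). L_avg = sum(p_i * l_i) = 14/103*3 + 30/103*2 + 13/103*3 + 25/103*2 + 21/103*2 = 233/103 = 2.2621

2.2621 bits


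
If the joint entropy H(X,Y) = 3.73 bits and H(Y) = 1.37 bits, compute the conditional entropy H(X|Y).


H(X|Y) = H(X,Y) - H(Y) = 3.73 - 1.37 = 2.36

2.36 bits


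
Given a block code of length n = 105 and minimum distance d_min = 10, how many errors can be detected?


Detection capability = d_min - 1 = 10 - 1 = 9

9 errors


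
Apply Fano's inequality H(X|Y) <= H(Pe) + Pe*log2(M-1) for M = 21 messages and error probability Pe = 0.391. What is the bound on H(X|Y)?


H(Pe) = -Pe*log2(Pe) - (1-Pe)*log2(1-Pe) = -0.391*log2(0.391) - 0.609*log2(0.609) = 0.529711 + 0.435731 = 0.9654. Pe*log2(M-1) = 0.391*log2(20) = 1.689874. Bound = H(Pe) + Pe*log2(M-1) = 0.529711 + 0.435731 + 1.689874 = 2.6553

2.6553 bits


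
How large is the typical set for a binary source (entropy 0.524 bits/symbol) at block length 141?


log2|A_typical| = nH = 141 * 0.524 = 73.884, so |A_typical| ~ 2^73.884 = 1.743e+22

1.743e+22


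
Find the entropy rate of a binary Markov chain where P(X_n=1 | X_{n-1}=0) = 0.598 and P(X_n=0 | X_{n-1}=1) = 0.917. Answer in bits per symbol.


Stationary distribution: pi_0 = p10/(p01+p10) = 0.6053, pi_1 = 0.3947. Entropy rate H' = pi_0*H(p01) + pi_1*H(p10) = 0.6053*0.9721 + 0.3947*0.4127 = 0.7513

0.7513 bits/symbol


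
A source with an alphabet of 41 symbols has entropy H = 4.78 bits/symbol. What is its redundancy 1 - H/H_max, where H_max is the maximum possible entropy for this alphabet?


H_max = log2(K) = log2(41) = 5.3576 bits/symbol. Redundancy = 1 - H/H_max = 1 - 4.78/5.3576 = 1 - 0.8922 = 0.1078

0.1078


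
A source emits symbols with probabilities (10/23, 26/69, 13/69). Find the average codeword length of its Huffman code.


Huffman construction (repeatedly merge the two least-probable nodes; each merge adds 1 bit to every symbol beneath it): 13/69 + 26/69 = 13/23; 10/23 + 13/23 = 1. Resulting codeword lengths (in the order the probabilities were given): (1, 2, 2). L_avg = sum(p_i * l_i) = 10/23*1 + 26/69*2 + 13/69*2 = 36/23 = 1.5652

1.5652 bits


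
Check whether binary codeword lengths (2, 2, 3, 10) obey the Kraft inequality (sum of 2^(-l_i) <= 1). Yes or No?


Kraft sum = sum(2^(-l_i)) = 0.626, need <= 1. Result: satisfied (a binary prefix-free code with these lengths exists)

Yes


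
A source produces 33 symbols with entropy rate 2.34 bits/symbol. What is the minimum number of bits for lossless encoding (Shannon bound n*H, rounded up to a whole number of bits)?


Minimum bits >= n * H = 33 * 2.34 = 77.22, rounded up to a whole number of bits = 78

78 bits


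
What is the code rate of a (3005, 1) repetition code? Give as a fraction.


Rate = k/n = 1/3005

1/3005


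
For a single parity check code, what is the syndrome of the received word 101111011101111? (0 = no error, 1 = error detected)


Syndrome = XOR of all bits = 1 XOR 0 XOR 1 XOR 1 XOR 1 XOR 1 XOR 0 XOR 1 XOR 1 XOR 1 XOR 0 XOR 1 XOR 1 XOR 1 XOR 1 = 0

0


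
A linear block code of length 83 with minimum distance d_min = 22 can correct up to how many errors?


Correction capability = floor((d-1)/2) = floor((22-1)/2) = 10

10 errors


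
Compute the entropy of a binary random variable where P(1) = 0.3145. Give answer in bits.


H = -p*log2(p) - (1-p)*log2(1-p). -0.3145*log2(0.3145) = 0.524859; -0.6855*log2(0.6855) = 0.373441. H = 0.524859 + 0.373441 = 0.8983

0.8983 bits


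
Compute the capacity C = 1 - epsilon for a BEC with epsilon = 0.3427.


C = 1 - epsilon = 1 - 0.3427 = 0.6573

0.6573 bits


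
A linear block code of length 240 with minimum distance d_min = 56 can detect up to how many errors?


Detection capability = d_min - 1 = 56 - 1 = 55

55 errors


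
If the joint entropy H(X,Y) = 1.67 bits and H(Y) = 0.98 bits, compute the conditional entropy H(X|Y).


H(X|Y) = H(X,Y) - H(Y) = 1.67 - 0.98 = 0.69

0.69 bits


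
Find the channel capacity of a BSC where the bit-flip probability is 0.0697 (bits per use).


H(p) = -p*log2(p) - (1-p)*log2(1-p) = -0.0697*log2(0.0697) - 0.9303*log2(0.9303) = 0.267836 + 0.096967 = 0.3648. C = 1 - H(p) = 1 - 0.3648 = 0.6352

0.6352 bits


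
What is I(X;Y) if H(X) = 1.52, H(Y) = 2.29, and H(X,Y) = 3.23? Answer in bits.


I(X;Y) = H(X) + H(Y) - H(X,Y) = 1.52 + 2.29 - 3.23 = 0.58

0.58 bits


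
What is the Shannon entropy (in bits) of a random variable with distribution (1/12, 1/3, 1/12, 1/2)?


H = -sum(p_i * log2(p_i)). Terms: -(1/12)*log2(1/12) = 0.298747; -(1/3)*log2(1/3) = 0.528321; -(1/12)*log2(1/12) = 0.298747; -(1/2)*log2(1/2) = 0.500000. H = 0.298747 + 0.528321 + 0.298747 + 0.500000 = 1.6258

1.6258 bits


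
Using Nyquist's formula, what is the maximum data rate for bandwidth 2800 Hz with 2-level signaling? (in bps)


Rate = 2 * B * log2(M) = 2 * 2800 * 1.0 = 5600.0

5600.0 bps


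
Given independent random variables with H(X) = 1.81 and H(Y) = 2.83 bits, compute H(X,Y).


For independent variables, H(X,Y) = H(X) + H(Y) = 1.81 + 2.83 = 4.64

4.64 bits


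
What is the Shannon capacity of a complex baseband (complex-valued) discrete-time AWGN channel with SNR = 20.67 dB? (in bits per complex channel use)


SNR_linear = 10^(20.67/10) = 116.681; C = log2(1 + SNR_linear) = log2(1 + 116.681) = 6.8787

6.8787 bits/channel use


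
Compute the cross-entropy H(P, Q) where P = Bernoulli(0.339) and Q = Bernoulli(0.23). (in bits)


H(P,Q) = -p*log2(q) - (1-p)*log2(1-q). -0.339*log2(0.23) = 0.718780; -0.661*log2(0.77) = 0.249243. H(P,Q) = 0.718780 + 0.249243 = 0.968

0.968 bits


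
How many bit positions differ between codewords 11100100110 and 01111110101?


Count differing positions: ^ . . ^ ^ . ^ . . ^ ^ = 6 differences

6


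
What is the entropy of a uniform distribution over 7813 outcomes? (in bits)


H = log2(n) = log2(7813) = 12.9317

12.9317 bits


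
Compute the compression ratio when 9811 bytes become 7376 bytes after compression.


Ratio = original / compressed = 9811 / 7376 = 1.3301

1.3301


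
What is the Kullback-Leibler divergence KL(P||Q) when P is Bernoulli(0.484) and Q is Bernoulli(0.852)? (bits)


KL = p*log2(p/q) + (1-p)*log2((1-p)/(1-q)) = 0.484*log2(0.484/0.852) + 0.516*log2(0.516/0.148) = 0.5348

0.5348 bits


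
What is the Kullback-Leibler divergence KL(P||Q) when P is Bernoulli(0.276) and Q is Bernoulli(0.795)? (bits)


KL = p*log2(p/q) + (1-p)*log2((1-p)/(1-q)) = 0.276*log2(0.276/0.795) + 0.724*log2(0.724/0.205) = 0.8967

0.8967 bits


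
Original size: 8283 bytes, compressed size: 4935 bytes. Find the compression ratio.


Ratio = original / compressed = 8283 / 4935 = 1.6784

1.6784


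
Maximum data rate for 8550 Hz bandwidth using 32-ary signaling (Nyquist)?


Rate = 2 * B * log2(M) = 2 * 8550 * 5.0 = 85500.0

85500.0 bps


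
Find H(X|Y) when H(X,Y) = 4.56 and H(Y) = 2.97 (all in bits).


H(X|Y) = H(X,Y) - H(Y) = 4.56 - 2.97 = 1.59

1.59 bits


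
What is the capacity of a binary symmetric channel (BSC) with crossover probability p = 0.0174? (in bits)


H(p) = -p*log2(p) - (1-p)*log2(1-p) = -0.0174*log2(0.0174) - 0.9826*log2(0.9826) = 0.101699 + 0.024883 = 0.1266. C = 1 - H(p) = 1 - 0.1266 = 0.8734

0.8734 bits


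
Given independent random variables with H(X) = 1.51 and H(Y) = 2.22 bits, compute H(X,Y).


For independent variables, H(X,Y) = H(X) + H(Y) = 1.51 + 2.22 = 3.73

3.73 bits


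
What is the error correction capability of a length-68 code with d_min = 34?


Correction capability = floor((d-1)/2) = floor((34-1)/2) = 16

16 errors


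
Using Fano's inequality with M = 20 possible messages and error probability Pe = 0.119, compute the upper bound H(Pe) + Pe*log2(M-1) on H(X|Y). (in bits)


H(Pe) = -Pe*log2(Pe) - (1-Pe)*log2(1-Pe) = -0.119*log2(0.119) - 0.881*log2(0.881) = 0.365445 + 0.161035 = 0.5265. Pe*log2(M-1) = 0.119*log2(19) = 0.505503. Bound = H(Pe) + Pe*log2(M-1) = 0.365445 + 0.161035 + 0.505503 = 1.032

1.032 bits


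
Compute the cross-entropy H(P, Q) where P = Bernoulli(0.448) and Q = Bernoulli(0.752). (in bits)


H(P,Q) = -p*log2(q) - (1-p)*log2(1-q). -0.448*log2(0.752) = 0.184216; -0.552*log2(0.248) = 1.110397. H(P,Q) = 0.184216 + 1.110397 = 1.2946

1.2946 bits


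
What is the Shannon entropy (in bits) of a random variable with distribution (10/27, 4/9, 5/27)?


H = -sum(p_i * log2(p_i)). Terms: -(10/27)*log2(10/27) = 0.530726; -(4/9)*log2(4/9) = 0.519967; -(5/27)*log2(5/27) = 0.450548. H = 0.530726 + 0.519967 + 0.450548 = 1.5012

1.5012 bits


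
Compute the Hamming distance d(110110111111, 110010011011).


Count differing positions: . . . ^ . . ^ . . ^ . . = 3 differences

3


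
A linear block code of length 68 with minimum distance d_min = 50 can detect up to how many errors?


Detection capability = d_min - 1 = 50 - 1 = 49

49 errors


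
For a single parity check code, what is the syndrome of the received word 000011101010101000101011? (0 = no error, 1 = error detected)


Syndrome = XOR of all bits = 0 XOR 0 XOR 0 XOR 0 XOR 1 XOR 1 XOR 1 XOR 0 XOR 1 XOR 0 XOR 1 XOR 0 XOR 1 XOR 0 XOR 1 XOR 0 XOR 0 XOR 0 XOR 1 XOR 0 XOR 1 XOR 0 XOR 1 XOR 1 = 1

1


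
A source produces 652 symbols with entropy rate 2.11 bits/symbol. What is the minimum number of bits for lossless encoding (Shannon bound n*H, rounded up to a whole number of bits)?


Minimum bits >= n * H = 652 * 2.11 = 1375.72, rounded up to a whole number of bits = 1376

1376 bits


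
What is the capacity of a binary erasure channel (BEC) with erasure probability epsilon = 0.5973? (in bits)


C = 1 - epsilon = 1 - 0.5973 = 0.4027

0.4027 bits


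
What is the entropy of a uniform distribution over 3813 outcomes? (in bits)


H = log2(n) = log2(3813) = 11.8967

11.8967 bits


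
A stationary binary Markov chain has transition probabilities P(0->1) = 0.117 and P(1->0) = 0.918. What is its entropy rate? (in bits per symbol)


Stationary distribution: pi_0 = p10/(p01+p10) = 0.887, pi_1 = 0.113. Entropy rate H' = pi_0*H(p01) + pi_1*H(p10) = 0.887*0.5207 + 0.113*0.4092 = 0.5081

0.5081 bits/symbol


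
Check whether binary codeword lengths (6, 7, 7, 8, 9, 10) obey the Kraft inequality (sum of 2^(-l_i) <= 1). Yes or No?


Kraft sum = sum(2^(-l_i)) = 0.0381, need <= 1. Result: satisfied (a binary prefix-free code with these lengths exists)

Yes


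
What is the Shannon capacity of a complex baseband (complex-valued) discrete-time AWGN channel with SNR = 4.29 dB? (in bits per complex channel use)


SNR_linear = 10^(4.29/10) = 2.6853; C = log2(1 + SNR_linear) = log2(1 + 2.6853) = 1.8818

1.8818 bits/channel use


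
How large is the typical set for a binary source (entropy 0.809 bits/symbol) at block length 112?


log2|A_typical| = nH = 112 * 0.809 = 90.608, so |A_typical| ~ 2^90.608 = 1.887e+27

1.887e+27


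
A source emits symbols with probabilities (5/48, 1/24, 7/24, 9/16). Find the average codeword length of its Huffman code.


Huffman construction (repeatedly merge the two least-probable nodes; each merge adds 1 bit to every symbol beneath it): 1/24 + 5/48 = 7/48; 7/48 + 7/24 = 7/16; 7/16 + 9/16 = 1. Resulting codeword lengths (in the order the probabilities were given): (3, 3, 2, 1). L_avg = sum(p_i * l_i) = 5/48*3 + 1/24*3 + 7/24*2 + 9/16*1 = 19/12 = 1.5833

1.5833 bits


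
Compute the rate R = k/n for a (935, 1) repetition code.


Rate = k/n = 1/935

1/935


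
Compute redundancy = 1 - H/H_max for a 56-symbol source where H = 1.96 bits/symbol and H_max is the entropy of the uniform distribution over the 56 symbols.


H_max = log2(K) = log2(56) = 5.8074 bits/symbol. Redundancy = 1 - H/H_max = 1 - 1.96/5.8074 = 1 - 0.3375 = 0.6625

0.6625


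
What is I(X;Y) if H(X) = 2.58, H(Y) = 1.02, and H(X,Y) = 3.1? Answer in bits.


I(X;Y) = H(X) + H(Y) - H(X,Y) = 2.58 + 1.02 - 3.1 = 0.5

0.5 bits


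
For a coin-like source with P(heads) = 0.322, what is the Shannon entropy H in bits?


H = -p*log2(p) - (1-p)*log2(1-p). -0.322*log2(0.322) = 0.526427; -0.678*log2(0.678) = 0.380116. H = 0.526427 + 0.380116 = 0.9065

0.9065 bits


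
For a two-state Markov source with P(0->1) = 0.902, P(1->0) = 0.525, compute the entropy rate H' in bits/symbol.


Stationary distribution: pi_0 = p10/(p01+p10) = 0.3679, pi_1 = 0.6321. Entropy rate H' = pi_0*H(p01) + pi_1*H(p10) = 0.3679*0.4626 + 0.6321*0.9982 = 0.8012

0.8012 bits/symbol


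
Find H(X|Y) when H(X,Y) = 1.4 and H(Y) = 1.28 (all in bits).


H(X|Y) = H(X,Y) - H(Y) = 1.4 - 1.28 = 0.12

0.12 bits


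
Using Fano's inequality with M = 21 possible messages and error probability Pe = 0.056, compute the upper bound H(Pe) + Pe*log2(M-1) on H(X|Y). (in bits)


H(Pe) = -Pe*log2(Pe) - (1-Pe)*log2(1-Pe) = -0.056*log2(0.056) - 0.944*log2(0.944) = 0.232872 + 0.078485 = 0.3114. Pe*log2(M-1) = 0.056*log2(20) = 0.242028. Bound = H(Pe) + Pe*log2(M-1) = 0.232872 + 0.078485 + 0.242028 = 0.5534

0.5534 bits


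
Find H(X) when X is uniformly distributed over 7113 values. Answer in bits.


H = log2(n) = log2(7113) = 12.7962

12.7962 bits


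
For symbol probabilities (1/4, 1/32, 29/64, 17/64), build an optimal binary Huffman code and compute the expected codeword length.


Huffman construction (repeatedly merge the two least-probable nodes; each merge adds 1 bit to every symbol beneath it): 1/32 + 1/4 = 9/32; 17/64 + 9/32 = 35/64; 29/64 + 35/64 = 1. Resulting codeword lengths (in the order the probabilities were given): (3, 3, 1, 2). L_avg = sum(p_i * l_i) = 1/4*3 + 1/32*3 + 29/64*1 + 17/64*2 = 117/64 = 1.8281

1.8281 bits


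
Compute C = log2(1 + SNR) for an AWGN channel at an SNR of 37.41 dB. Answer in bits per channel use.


SNR_linear = 10^(37.41/10) = 5508.077; C = log2(1 + SNR_linear) = log2(1 + 5508.077) = 12.4276

12.4276 bits/channel use


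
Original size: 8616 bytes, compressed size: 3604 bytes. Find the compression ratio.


Ratio = original / compressed = 8616 / 3604 = 2.3907

2.3907


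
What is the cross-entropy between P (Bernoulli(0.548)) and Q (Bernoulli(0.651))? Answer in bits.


H(P,Q) = -p*log2(q) - (1-p)*log2(1-q). -0.548*log2(0.651) = 0.339360; -0.452*log2(0.349) = 0.686453. H(P,Q) = 0.339360 + 0.686453 = 1.0258

1.0258 bits


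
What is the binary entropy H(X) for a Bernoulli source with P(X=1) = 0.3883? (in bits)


H = -p*log2(p) - (1-p)*log2(1-p). -0.3883*log2(0.3883) = 0.529935; -0.6117*log2(0.6117) = 0.433759. H = 0.529935 + 0.433759 = 0.9637

0.9637 bits


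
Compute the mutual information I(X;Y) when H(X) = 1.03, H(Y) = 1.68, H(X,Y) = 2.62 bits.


I(X;Y) = H(X) + H(Y) - H(X,Y) = 1.03 + 1.68 - 2.62 = 0.09

0.09 bits


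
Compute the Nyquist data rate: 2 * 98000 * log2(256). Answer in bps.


Rate = 2 * B * log2(M) = 2 * 98000 * 8.0 = 1568000.0

1568000.0 bps


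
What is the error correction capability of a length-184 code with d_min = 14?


Correction capability = floor((d-1)/2) = floor((14-1)/2) = 6

6 errors


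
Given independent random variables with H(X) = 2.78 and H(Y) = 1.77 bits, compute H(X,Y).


For independent variables, H(X,Y) = H(X) + H(Y) = 2.78 + 1.77 = 4.55

4.55 bits


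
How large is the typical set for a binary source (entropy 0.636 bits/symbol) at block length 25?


log2|A_typical| = nH = 25 * 0.636 = 15.9, so |A_typical| ~ 2^15.9 = 6.115e+04

6.115e+04


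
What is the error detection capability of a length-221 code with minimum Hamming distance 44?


Detection capability = d_min - 1 = 44 - 1 = 43

43 errors


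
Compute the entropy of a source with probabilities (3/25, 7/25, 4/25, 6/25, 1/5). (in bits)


H = -sum(p_i * log2(p_i)). Terms: -(3/25)*log2(3/25) = 0.367067; -(7/25)*log2(7/25) = 0.514220; -(4/25)*log2(4/25) = 0.423017; -(6/25)*log2(6/25) = 0.494134; -(1/5)*log2(1/5) = 0.464386. H = 0.367067 + 0.514220 + 0.423017 + 0.494134 + 0.464386 = 2.2628

2.2628 bits


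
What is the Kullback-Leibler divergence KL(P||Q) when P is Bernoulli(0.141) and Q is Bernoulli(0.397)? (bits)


KL = p*log2(p/q) + (1-p)*log2((1-p)/(1-q)) = 0.141*log2(0.141/0.397) + 0.859*log2(0.859/0.603) = 0.2279

0.2279 bits


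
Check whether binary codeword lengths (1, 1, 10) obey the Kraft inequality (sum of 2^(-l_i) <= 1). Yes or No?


Kraft sum = sum(2^(-l_i)) = 1.001, need <= 1. Result: violated (a binary prefix-free code with these lengths cannot exist)

No


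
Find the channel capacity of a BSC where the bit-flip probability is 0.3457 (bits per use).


H(p) = -p*log2(p) - (1-p)*log2(1-p) = -0.3457*log2(0.3457) - 0.6543*log2(0.6543) = 0.529753 + 0.400416 = 0.9302. C = 1 - H(p) = 1 - 0.9302 = 0.0698

0.0698 bits


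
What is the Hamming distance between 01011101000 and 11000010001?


Count differing positions: ^ . . ^ ^ ^ ^ ^ . . ^ = 7 differences

7


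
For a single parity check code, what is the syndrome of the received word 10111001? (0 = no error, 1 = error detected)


Syndrome = XOR of all bits = 1 XOR 0 XOR 1 XOR 1 XOR 1 XOR 0 XOR 0 XOR 1 = 1

1


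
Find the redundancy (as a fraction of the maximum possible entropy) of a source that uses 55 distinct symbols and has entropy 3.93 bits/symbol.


H_max = log2(K) = log2(55) = 5.7814 bits/symbol. Redundancy = 1 - H/H_max = 1 - 3.93/5.7814 = 1 - 0.6798 = 0.3202

0.3202


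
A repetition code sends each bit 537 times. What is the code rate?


Rate = k/n = 1/537

1/537


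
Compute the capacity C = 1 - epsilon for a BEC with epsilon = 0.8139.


C = 1 - epsilon = 1 - 0.8139 = 0.1861

0.1861 bits


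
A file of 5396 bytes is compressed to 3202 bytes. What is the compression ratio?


Ratio = original / compressed = 5396 / 3202 = 1.6852

1.6852


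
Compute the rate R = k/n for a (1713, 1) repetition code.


Rate = k/n = 1/1713

1/1713


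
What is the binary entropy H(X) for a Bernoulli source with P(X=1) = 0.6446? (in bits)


H = -p*log2(p) - (1-p)*log2(1-p). -0.6446*log2(0.6446) = 0.408370; -0.3554*log2(0.3554) = 0.530429. H = 0.408370 + 0.530429 = 0.9388

0.9388 bits


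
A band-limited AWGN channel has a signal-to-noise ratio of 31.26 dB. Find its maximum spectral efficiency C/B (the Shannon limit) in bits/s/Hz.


SNR_linear = 10^(31.26/10) = 1336.5955; C/B = log2(1 + SNR_linear) = log2(1 + 1336.5955) = 10.3854

10.3854 bits/s/Hz


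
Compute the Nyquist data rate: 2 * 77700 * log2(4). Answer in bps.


Rate = 2 * B * log2(M) = 2 * 77700 * 2.0 = 310800.0

310800.0 bps


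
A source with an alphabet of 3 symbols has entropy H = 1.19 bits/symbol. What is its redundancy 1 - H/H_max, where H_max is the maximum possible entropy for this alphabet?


H_max = log2(K) = log2(3) = 1.585 bits/symbol. Redundancy = 1 - H/H_max = 1 - 1.19/1.585 = 1 - 0.7508 = 0.2492

0.2492


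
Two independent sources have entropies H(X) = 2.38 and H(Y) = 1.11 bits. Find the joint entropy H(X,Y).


For independent variables, H(X,Y) = H(X) + H(Y) = 2.38 + 1.11 = 3.49

3.49 bits


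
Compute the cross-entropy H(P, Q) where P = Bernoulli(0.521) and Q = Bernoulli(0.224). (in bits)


H(P,Q) = -p*log2(q) - (1-p)*log2(1-q). -0.521*log2(0.224) = 1.124542; -0.479*log2(0.776) = 0.175252. H(P,Q) = 1.124542 + 0.175252 = 1.2998

1.2998 bits


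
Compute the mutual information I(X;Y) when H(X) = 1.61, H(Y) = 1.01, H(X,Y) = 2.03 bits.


I(X;Y) = H(X) + H(Y) - H(X,Y) = 1.61 + 1.01 - 2.03 = 0.59

0.59 bits


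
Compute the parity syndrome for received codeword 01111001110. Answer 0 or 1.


Syndrome = XOR of all bits = 0 XOR 1 XOR 1 XOR 1 XOR 1 XOR 0 XOR 0 XOR 1 XOR 1 XOR 1 XOR 0 = 1

1


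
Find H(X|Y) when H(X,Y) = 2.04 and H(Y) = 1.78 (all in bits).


H(X|Y) = H(X,Y) - H(Y) = 2.04 - 1.78 = 0.26

0.26 bits


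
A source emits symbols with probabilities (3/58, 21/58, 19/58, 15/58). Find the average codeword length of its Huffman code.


Huffman construction (repeatedly merge the two least-probable nodes; each merge adds 1 bit to every symbol beneath it): 3/58 + 15/58 = 9/29; 9/29 + 19/58 = 37/58; 21/58 + 37/58 = 1. Resulting codeword lengths (in the order the probabilities were given): (3, 1, 2, 3). L_avg = sum(p_i * l_i) = 3/58*3 + 21/58*1 + 19/58*2 + 15/58*3 = 113/58 = 1.9483

1.9483 bits


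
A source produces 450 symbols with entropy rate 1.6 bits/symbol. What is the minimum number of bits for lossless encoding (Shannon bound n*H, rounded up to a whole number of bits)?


Minimum bits >= n * H = 450 * 1.6 = 720.0, rounded up to a whole number of bits = 720

720 bits


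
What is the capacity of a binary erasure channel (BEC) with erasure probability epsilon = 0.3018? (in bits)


C = 1 - epsilon = 1 - 0.3018 = 0.6982

0.6982 bits


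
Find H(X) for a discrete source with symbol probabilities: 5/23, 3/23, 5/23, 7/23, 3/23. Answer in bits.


H = -sum(p_i * log2(p_i)). Terms: -(5/23)*log2(5/23) = 0.478616; -(3/23)*log2(3/23) = 0.383296; -(5/23)*log2(5/23) = 0.478616; -(7/23)*log2(7/23) = 0.522324; -(3/23)*log2(3/23) = 0.383296. H = 0.478616 + 0.383296 + 0.478616 + 0.522324 + 0.383296 = 2.2461

2.2461 bits


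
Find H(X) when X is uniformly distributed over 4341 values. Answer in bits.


H = log2(n) = log2(4341) = 12.0838

12.0838 bits


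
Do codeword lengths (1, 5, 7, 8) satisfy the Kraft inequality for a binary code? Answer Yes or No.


Kraft sum = sum(2^(-l_i)) = 0.543, need <= 1. Result: satisfied (a binary prefix-free code with these lengths exists)

Yes


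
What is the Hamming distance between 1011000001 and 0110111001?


Count differing positions: ^ ^ . ^ ^ ^ ^ . . . = 6 differences

6


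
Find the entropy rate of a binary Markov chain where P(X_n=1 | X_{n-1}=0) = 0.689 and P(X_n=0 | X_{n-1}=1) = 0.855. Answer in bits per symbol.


Stationary distribution: pi_0 = p10/(p01+p10) = 0.5538, pi_1 = 0.4462. Entropy rate H' = pi_0*H(p01) + pi_1*H(p10) = 0.5538*0.8943 + 0.4462*0.5972 = 0.7617

0.7617 bits/symbol


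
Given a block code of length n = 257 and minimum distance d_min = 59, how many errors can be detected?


Detection capability = d_min - 1 = 59 - 1 = 58

58 errors


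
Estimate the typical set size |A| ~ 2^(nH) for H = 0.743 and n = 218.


log2|A_typical| = nH = 218 * 0.743 = 161.974, so |A_typical| ~ 2^161.974 = 5.742e+48

5.742e+48


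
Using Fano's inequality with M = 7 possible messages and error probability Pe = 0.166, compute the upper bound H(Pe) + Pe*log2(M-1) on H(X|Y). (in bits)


H(Pe) = -Pe*log2(Pe) - (1-Pe)*log2(1-Pe) = -0.166*log2(0.166) - 0.834*log2(0.834) = 0.430064 + 0.218409 = 0.6485. Pe*log2(M-1) = 0.166*log2(6) = 0.429104. Bound = H(Pe) + Pe*log2(M-1) = 0.430064 + 0.218409 + 0.429104 = 1.0776

1.0776 bits


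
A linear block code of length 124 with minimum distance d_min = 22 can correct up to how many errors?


Correction capability = floor((d-1)/2) = floor((22-1)/2) = 10

10 errors


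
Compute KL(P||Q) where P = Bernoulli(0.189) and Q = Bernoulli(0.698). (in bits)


KL = p*log2(p/q) + (1-p)*log2((1-p)/(1-q)) = 0.189*log2(0.189/0.698) + 0.811*log2(0.811/0.302) = 0.7996

0.7996 bits


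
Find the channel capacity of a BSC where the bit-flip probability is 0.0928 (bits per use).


H(p) = -p*log2(p) - (1-p)*log2(1-p) = -0.0928*log2(0.0928) - 0.9072*log2(0.9072) = 0.318279 + 0.127468 = 0.4457. C = 1 - H(p) = 1 - 0.4457 = 0.5543

0.5543 bits


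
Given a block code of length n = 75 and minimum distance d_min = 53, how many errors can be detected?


Detection capability = d_min - 1 = 53 - 1 = 52

52 errors


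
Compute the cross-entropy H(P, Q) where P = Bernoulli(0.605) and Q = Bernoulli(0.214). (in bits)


H(P,Q) = -p*log2(q) - (1-p)*log2(1-q). -0.605*log2(0.214) = 1.345712; -0.395*log2(0.786) = 0.137223. H(P,Q) = 1.345712 + 0.137223 = 1.4829

1.4829 bits


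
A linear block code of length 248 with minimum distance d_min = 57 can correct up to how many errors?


Correction capability = floor((d-1)/2) = floor((57-1)/2) = 28

28 errors


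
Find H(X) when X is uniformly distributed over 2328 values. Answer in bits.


H = log2(n) = log2(2328) = 11.1849

11.1849 bits


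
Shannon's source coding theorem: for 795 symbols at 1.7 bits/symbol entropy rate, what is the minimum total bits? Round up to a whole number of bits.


Minimum bits >= n * H = 795 * 1.7 = 1351.5, rounded up to a whole number of bits = 1352

1352 bits


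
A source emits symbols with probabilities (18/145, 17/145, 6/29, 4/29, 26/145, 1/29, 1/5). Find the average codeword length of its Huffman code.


Huffman construction (repeatedly merge the two least-probable nodes; each merge adds 1 bit to every symbol beneath it): 1/29 + 17/145 = 22/145; 18/145 + 4/29 = 38/145; 22/145 + 26/145 = 48/145; 1/5 + 6/29 = 59/145; 38/145 + 48/145 = 86/145; 59/145 + 86/145 = 1. Resulting codeword lengths (in the order the probabilities were given): (3, 4, 2, 3, 3, 4, 2). L_avg = sum(p_i * l_i) = 18/145*3 + 17/145*4 + 6/29*2 + 4/29*3 + 26/145*3 + 1/29*4 + 1/5*2 = 398/145 = 2.7448

2.7448 bits


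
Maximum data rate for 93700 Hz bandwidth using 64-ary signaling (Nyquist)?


Rate = 2 * B * log2(M) = 2 * 93700 * 6.0 = 1124400.0

1124400.0 bps


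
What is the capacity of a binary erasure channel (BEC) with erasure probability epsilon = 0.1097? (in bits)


C = 1 - epsilon = 1 - 0.1097 = 0.8903

0.8903 bits


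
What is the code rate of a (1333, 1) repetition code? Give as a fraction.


Rate = k/n = 1/1333

1/1333


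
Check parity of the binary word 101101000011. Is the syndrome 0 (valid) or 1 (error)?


Syndrome = XOR of all bits = 1 XOR 0 XOR 1 XOR 1 XOR 0 XOR 1 XOR 0 XOR 0 XOR 0 XOR 0 XOR 1 XOR 1 = 0

0


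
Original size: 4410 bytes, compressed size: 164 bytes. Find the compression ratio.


Ratio = original / compressed = 4410 / 164 = 26.8902

26.8902


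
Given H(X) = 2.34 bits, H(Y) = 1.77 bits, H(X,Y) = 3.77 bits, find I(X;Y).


I(X;Y) = H(X) + H(Y) - H(X,Y) = 2.34 + 1.77 - 3.77 = 0.34

0.34 bits


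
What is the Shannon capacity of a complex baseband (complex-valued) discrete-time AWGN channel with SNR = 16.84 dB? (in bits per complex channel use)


SNR_linear = 10^(16.84/10) = 48.3059; C = log2(1 + SNR_linear) = log2(1 + 48.3059) = 5.6237

5.6237 bits/channel use


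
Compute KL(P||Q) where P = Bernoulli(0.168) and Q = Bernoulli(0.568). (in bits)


KL = p*log2(p/q) + (1-p)*log2((1-p)/(1-q)) = 0.168*log2(0.168/0.568) + 0.832*log2(0.832/0.432) = 0.4915

0.4915 bits


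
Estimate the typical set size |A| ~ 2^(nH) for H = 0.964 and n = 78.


log2|A_typical| = nH = 78 * 0.964 = 75.192, so |A_typical| ~ 2^75.192 = 4.316e+22

4.316e+22


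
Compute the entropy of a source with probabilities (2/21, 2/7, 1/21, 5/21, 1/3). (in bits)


H = -sum(p_i * log2(p_i)). Terms: -(2/21)*log2(2/21) = 0.323078; -(2/7)*log2(2/7) = 0.516387; -(1/21)*log2(1/21) = 0.209158; -(5/21)*log2(5/21) = 0.492950; -(1/3)*log2(1/3) = 0.528321. H = 0.323078 + 0.516387 + 0.209158 + 0.492950 + 0.528321 = 2.0699

2.0699 bits


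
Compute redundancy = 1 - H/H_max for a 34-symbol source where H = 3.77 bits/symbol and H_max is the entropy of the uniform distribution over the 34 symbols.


H_max = log2(K) = log2(34) = 5.0875 bits/symbol. Redundancy = 1 - H/H_max = 1 - 3.77/5.0875 = 1 - 0.741 = 0.259

0.259


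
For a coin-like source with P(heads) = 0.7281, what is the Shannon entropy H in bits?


H = -p*log2(p) - (1-p)*log2(1-p). -0.7281*log2(0.7281) = 0.333318; -0.2719*log2(0.2719) = 0.510860. H = 0.333318 + 0.510860 = 0.8442

0.8442 bits


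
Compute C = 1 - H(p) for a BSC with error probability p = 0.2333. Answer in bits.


H(p) = -p*log2(p) - (1-p)*log2(1-p) = -0.2333*log2(0.2333) - 0.7667*log2(0.7667) = 0.489870 + 0.293850 = 0.7837. C = 1 - H(p) = 1 - 0.7837 = 0.2163

0.2163 bits


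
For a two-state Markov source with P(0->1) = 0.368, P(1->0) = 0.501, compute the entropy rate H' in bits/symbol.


Stationary distribution: pi_0 = p10/(p01+p10) = 0.5765, pi_1 = 0.4235. Entropy rate H' = pi_0*H(p01) + pi_1*H(p10) = 0.5765*0.9491 + 0.4235*1.0 = 0.9707

0.9707 bits/symbol


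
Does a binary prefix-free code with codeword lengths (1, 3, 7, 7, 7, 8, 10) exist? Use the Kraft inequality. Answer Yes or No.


Kraft sum = sum(2^(-l_i)) = 0.6533, need <= 1. Result: satisfied (a binary prefix-free code with these lengths exists)

Yes


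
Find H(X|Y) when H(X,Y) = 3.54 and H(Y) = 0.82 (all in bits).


H(X|Y) = H(X,Y) - H(Y) = 3.54 - 0.82 = 2.72

2.72 bits


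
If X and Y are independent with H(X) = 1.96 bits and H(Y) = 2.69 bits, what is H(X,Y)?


For independent variables, H(X,Y) = H(X) + H(Y) = 1.96 + 2.69 = 4.65

4.65 bits


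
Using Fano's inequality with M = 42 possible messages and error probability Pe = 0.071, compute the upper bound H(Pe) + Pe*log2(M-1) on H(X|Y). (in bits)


H(Pe) = -Pe*log2(Pe) - (1-Pe)*log2(1-Pe) = -0.071*log2(0.071) - 0.929*log2(0.929) = 0.270939 + 0.098706 = 0.3696. Pe*log2(M-1) = 0.071*log2(41) = 0.380386. Bound = H(Pe) + Pe*log2(M-1) = 0.270939 + 0.098706 + 0.380386 = 0.75

0.75 bits


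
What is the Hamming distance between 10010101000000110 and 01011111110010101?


Count differing positions: ^ ^ . . ^ . ^ . ^ ^ . . ^ . . ^ ^ = 9 differences

9


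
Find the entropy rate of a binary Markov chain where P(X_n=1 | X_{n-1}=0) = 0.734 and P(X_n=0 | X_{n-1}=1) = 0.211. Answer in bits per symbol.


Stationary distribution: pi_0 = p10/(p01+p10) = 0.2233, pi_1 = 0.7767. Entropy rate H' = pi_0*H(p01) + pi_1*H(p10) = 0.2233*0.8357 + 0.7767*0.7434 = 0.764

0.764 bits/symbol


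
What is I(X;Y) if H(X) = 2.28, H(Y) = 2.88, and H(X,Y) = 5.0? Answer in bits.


I(X;Y) = H(X) + H(Y) - H(X,Y) = 2.28 + 2.88 - 5.0 = 0.16

0.16 bits


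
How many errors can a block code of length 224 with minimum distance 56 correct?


Correction capability = floor((d-1)/2) = floor((56-1)/2) = 27

27 errors


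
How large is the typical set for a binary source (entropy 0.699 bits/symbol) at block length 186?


log2|A_typical| = nH = 186 * 0.699 = 130.014, so |A_typical| ~ 2^130.014 = 1.374e+39

1.374e+39


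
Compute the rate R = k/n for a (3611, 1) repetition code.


Rate = k/n = 1/3611

1/3611


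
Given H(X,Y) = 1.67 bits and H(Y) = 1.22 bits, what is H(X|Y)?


H(X|Y) = H(X,Y) - H(Y) = 1.67 - 1.22 = 0.45

0.45 bits


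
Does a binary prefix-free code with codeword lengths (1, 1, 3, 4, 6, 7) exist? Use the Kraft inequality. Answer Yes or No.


Kraft sum = sum(2^(-l_i)) = 1.2109, need <= 1. Result: violated (a binary prefix-free code with these lengths cannot exist)

No


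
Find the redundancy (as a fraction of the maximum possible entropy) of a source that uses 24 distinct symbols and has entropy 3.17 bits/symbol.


H_max = log2(K) = log2(24) = 4.585 bits/symbol. Redundancy = 1 - H/H_max = 1 - 3.17/4.585 = 1 - 0.6914 = 0.3086

0.3086


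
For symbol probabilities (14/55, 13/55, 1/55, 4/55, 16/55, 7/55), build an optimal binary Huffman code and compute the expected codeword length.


Huffman construction (repeatedly merge the two least-probable nodes; each merge adds 1 bit to every symbol beneath it): 1/55 + 4/55 = 1/11; 1/11 + 7/55 = 12/55; 12/55 + 13/55 = 5/11; 14/55 + 16/55 = 6/11; 5/11 + 6/11 = 1. Resulting codeword lengths (in the order the probabilities were given): (2, 2, 4, 4, 2, 3). L_avg = sum(p_i * l_i) = 14/55*2 + 13/55*2 + 1/55*4 + 4/55*4 + 16/55*2 + 7/55*3 = 127/55 = 2.3091

2.3091 bits


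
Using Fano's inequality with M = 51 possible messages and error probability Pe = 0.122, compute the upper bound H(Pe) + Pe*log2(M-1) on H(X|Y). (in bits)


H(Pe) = -Pe*log2(Pe) - (1-Pe)*log2(1-Pe) = -0.122*log2(0.122) - 0.878*log2(0.878) = 0.370276 + 0.164807 = 0.5351. Pe*log2(M-1) = 0.122*log2(50) = 0.688550. Bound = H(Pe) + Pe*log2(M-1) = 0.370276 + 0.164807 + 0.688550 = 1.2236

1.2236 bits


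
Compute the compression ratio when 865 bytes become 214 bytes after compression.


Ratio = original / compressed = 865 / 214 = 4.0421

4.0421


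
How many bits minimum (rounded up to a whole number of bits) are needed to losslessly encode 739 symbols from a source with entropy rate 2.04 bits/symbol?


Minimum bits >= n * H = 739 * 2.04 = 1507.56, rounded up to a whole number of bits = 1508

1508 bits


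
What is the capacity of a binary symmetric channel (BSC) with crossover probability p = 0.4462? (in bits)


H(p) = -p*log2(p) - (1-p)*log2(1-p) = -0.4462*log2(0.4462) - 0.5538*log2(0.5538) = 0.519483 + 0.472149 = 0.9916. C = 1 - H(p) = 1 - 0.9916 = 0.0084

0.0084 bits


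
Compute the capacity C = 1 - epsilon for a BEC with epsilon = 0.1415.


C = 1 - epsilon = 1 - 0.1415 = 0.8585

0.8585 bits


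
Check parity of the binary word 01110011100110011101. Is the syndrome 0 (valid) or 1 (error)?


Syndrome = XOR of all bits = 0 XOR 1 XOR 1 XOR 1 XOR 0 XOR 0 XOR 1 XOR 1 XOR 1 XOR 0 XOR 0 XOR 1 XOR 1 XOR 0 XOR 0 XOR 1 XOR 1 XOR 1 XOR 0 XOR 1 = 0

0


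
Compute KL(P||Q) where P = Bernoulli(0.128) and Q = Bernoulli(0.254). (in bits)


KL = p*log2(p/q) + (1-p)*log2((1-p)/(1-q)) = 0.128*log2(0.128/0.254) + 0.872*log2(0.872/0.746) = 0.0698

0.0698 bits


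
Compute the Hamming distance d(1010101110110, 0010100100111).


Count differing positions: ^ . . . . . ^ . ^ . . . ^ = 4 differences

4


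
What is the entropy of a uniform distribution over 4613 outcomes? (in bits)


H = log2(n) = log2(4613) = 12.1715

12.1715 bits


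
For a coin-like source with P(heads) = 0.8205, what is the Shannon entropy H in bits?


H = -p*log2(p) - (1-p)*log2(1-p). -0.8205*log2(0.8205) = 0.234191; -0.1795*log2(0.1795) = 0.444791. H = 0.234191 + 0.444791 = 0.679

0.679 bits


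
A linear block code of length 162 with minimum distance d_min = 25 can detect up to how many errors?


Detection capability = d_min - 1 = 25 - 1 = 24

24 errors


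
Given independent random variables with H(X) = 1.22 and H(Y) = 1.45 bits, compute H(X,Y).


For independent variables, H(X,Y) = H(X) + H(Y) = 1.22 + 1.45 = 2.67

2.67 bits


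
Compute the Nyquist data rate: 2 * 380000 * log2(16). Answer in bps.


Rate = 2 * B * log2(M) = 2 * 380000 * 4.0 = 3040000.0

3040000.0 bps


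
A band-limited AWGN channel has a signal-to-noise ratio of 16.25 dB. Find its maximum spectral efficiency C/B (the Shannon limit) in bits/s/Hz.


SNR_linear = 10^(16.25/10) = 42.1697; C/B = log2(1 + SNR_linear) = log2(1 + 42.1697) = 5.4319

5.4319 bits/s/Hz


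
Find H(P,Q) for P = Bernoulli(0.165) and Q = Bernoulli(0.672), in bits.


H(P,Q) = -p*log2(q) - (1-p)*log2(1-q). -0.165*log2(0.672) = 0.094622; -0.835*log2(0.328) = 1.342874. H(P,Q) = 0.094622 + 1.342874 = 1.4375

1.4375 bits


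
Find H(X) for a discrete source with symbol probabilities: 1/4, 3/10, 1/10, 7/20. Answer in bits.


H = -sum(p_i * log2(p_i)). Terms: -(1/4)*log2(1/4) = 0.500000; -(3/10)*log2(3/10) = 0.521090; -(1/10)*log2(1/10) = 0.332193; -(7/20)*log2(7/20) = 0.530101. H = 0.500000 + 0.521090 + 0.332193 + 0.530101 = 1.8834

1.8834 bits


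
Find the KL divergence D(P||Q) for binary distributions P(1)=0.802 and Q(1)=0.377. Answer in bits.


KL = p*log2(p/q) + (1-p)*log2((1-p)/(1-q)) = 0.802*log2(0.802/0.377) + 0.198*log2(0.198/0.623) = 0.546

0.546 bits


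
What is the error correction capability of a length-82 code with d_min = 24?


Correction capability = floor((d-1)/2) = floor((24-1)/2) = 11

11 errors


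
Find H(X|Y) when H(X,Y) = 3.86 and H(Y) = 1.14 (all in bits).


H(X|Y) = H(X,Y) - H(Y) = 3.86 - 1.14 = 2.72

2.72 bits


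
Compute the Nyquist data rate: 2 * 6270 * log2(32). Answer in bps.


Rate = 2 * B * log2(M) = 2 * 6270 * 5.0 = 62700.0

62700.0 bps
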